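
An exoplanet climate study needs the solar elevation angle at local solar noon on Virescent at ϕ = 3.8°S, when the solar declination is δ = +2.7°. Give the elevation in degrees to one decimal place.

83.5°

At local noon the hour angle is zero, so the zenith angle equals |ϕ − δ| = |-3.8° − (+2.700°)| = 6.500°.
Elevation = 90° − 6.500° = 83.5°.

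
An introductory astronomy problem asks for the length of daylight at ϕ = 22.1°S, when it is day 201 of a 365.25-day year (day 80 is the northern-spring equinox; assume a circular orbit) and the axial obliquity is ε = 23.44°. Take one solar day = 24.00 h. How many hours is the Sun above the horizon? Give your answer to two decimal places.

10.85 h

Solar longitude: L_s = 360° × (201 − 80)/365.25 = 119.261°.
sin δ = sin 23.44° × sin 119.261° = 0.34703, so δ = +20.306°.
cos h₀ = −tan ϕ · tan δ = −tan(-22.1°) × tan(+20.306°) = 0.1503, so h₀ = 1.4200 rad = 81.36°.
Daylight = 2h₀/(2π) × 24.00 h = (1.4200/π) × 24.00 = 10.85 h.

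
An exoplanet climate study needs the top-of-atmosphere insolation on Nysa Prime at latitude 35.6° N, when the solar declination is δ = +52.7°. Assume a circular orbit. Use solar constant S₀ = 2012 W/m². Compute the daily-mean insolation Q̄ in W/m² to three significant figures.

cos H₀ = −tan(+35.6°) tan(+52.700°) = -0.9398, H₀ = 2.7928 rad.
Bracket: H₀ sin φ sin δ + cos φ cos δ sin H₀ = 2.7928×0.58212×0.79547 + 0.81310×0.60599×0.34175 = 1.293231 + 0.168391 = 1.461622.
Q̄ = (S₀/π) × [bracket] = (2012/π) × 1.461622 = 936.1 W/m².

Q̄ ≈ 936 W/m²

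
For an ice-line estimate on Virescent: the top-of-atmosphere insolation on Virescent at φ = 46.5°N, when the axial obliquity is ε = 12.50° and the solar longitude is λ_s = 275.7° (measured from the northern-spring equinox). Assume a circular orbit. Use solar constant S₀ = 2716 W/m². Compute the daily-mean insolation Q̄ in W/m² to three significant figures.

Q̄ ≈ 385 W/m²

Solar declination: sin δ = sin ε · sin λ_s = sin 12.50° × sin 275.7° = -0.21537, so δ = -12.437°.
cos H₀ = −tan(+46.5°) tan(-12.437°) = 0.2324, H₀ = 1.3362 rad.
Bracket: H₀ sin φ sin δ + cos φ cos δ sin H₀ = 1.3362×0.72537×-0.21537 + 0.68835×0.97653×0.97262 = -0.208745 + 0.653790 = 0.445045.
Q̄ = (S₀/π) × [bracket] = (2716/π) × 0.445045 = 384.8 W/m².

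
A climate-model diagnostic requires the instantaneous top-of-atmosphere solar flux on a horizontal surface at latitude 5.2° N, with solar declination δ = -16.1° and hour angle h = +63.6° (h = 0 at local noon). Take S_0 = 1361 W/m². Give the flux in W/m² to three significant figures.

545 W/m²

cos θ_z = sin ϕ sin δ + cos ϕ cos δ cos h = -0.025134 + 0.425438 = 0.400304.
Flux = S_0 · cos θ_z = 1361 × 0.400304 = 544.8 W/m².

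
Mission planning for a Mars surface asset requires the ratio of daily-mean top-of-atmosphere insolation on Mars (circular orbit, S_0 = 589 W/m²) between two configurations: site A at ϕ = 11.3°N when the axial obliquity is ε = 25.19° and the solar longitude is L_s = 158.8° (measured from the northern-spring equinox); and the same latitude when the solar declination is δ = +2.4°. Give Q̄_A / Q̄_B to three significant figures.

Q̄_A / Q̄_B ≈ 1.02

— Configuration A (ϕ=+11.3°):
Solar declination: sin δ = sin ε · sin L_s = sin 25.19° × sin 158.8° = 0.15392, so δ = +8.854°.
cos h₀ = −tan(+11.3°) tan(+8.854°) = -0.0311, h₀ = 1.6019 rad.
Bracket: h₀ sin ϕ sin δ + cos ϕ cos δ sin h₀ = 1.6019×0.19595×0.15392 + 0.98061×0.98808×0.99952 = 0.048314 + 0.968456 = 1.016770.
Q̄ = (S_0/π) × [bracket] = (589/π) × 1.016770 = 190.63 W/m².
— Configuration B (ϕ=+11.3°):
cos h₀ = −tan(+11.3°) tan(+2.400°) = -0.0084, h₀ = 1.5792 rad.
Bracket: h₀ sin ϕ sin δ + cos ϕ cos δ sin h₀ = 1.5792×0.19595×0.04188 + 0.98061×0.99912×0.99996 = 0.012960 + 0.979708 = 0.992668.
Q̄ = (S_0/π) × [bracket] = (589/π) × 0.992668 = 186.11 W/m².
Ratio Q̄_A / Q̄_B = 190.63 / 186.11 = 1.024.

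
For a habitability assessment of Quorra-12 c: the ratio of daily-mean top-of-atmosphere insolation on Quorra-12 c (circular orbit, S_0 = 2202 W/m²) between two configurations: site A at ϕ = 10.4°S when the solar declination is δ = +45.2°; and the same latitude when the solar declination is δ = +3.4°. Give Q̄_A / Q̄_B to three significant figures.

— Configuration A (ϕ=-10.4°):
cos h₀ = −tan(-10.4°) tan(+45.200°) = 0.1848, h₀ = 1.3849 rad.
Bracket: h₀ sin ϕ sin δ + cos ϕ cos δ sin h₀ = 1.3849×-0.18052×0.70957 + 0.98357×0.70463×0.98277 = -0.177394 + 0.681112 = 0.503718.
Q̄ = (S_0/π) × [bracket] = (2202/π) × 0.503718 = 353.07 W/m².
— Configuration B (ϕ=-10.4°):
cos h₀ = −tan(-10.4°) tan(+3.400°) = 0.0109, h₀ = 1.5599 rad.
Bracket: h₀ sin ϕ sin δ + cos ϕ cos δ sin h₀ = 1.5599×-0.18052×0.05931 + 0.98357×0.99824×0.99994 = -0.016701 + 0.981780 = 0.965079.
Q̄ = (S_0/π) × [bracket] = (2202/π) × 0.965079 = 676.44 W/m².
Ratio Q̄_A / Q̄_B = 353.07 / 676.44 = 0.5220.

Q̄_A / Q̄_B ≈ 0.522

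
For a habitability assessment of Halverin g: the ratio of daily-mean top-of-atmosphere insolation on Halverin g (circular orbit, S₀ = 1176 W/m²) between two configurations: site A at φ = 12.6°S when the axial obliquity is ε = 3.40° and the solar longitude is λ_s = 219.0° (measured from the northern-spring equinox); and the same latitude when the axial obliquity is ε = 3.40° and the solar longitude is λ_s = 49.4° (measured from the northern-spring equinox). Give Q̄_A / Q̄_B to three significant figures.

Q̄_A / Q̄_B ≈ 1.03

— Configuration A (φ=-12.6°):
Solar declination: sin δ = sin ε · sin λ_s = sin 3.40° × sin 219.0° = -0.03732, so δ = -2.139°.
cos H₀ = −tan(-12.6°) tan(-2.139°) = -0.0083, H₀ = 1.5791 rad.
Bracket: H₀ sin φ sin δ + cos φ cos δ sin H₀ = 1.5791×-0.21814×-0.03732 + 0.97592×0.99930×0.99997 = 0.012855 + 0.975208 = 0.988063.
Q̄ = (S₀/π) × [bracket] = (1176/π) × 0.988063 = 369.86 W/m².
— Configuration B (φ=-12.6°):
Solar declination: sin δ = sin ε · sin λ_s = sin 3.40° × sin 49.4° = 0.04503, so δ = +2.581°.
cos H₀ = −tan(-12.6°) tan(+2.581°) = 0.0101, H₀ = 1.5607 rad.
Bracket: H₀ sin φ sin δ + cos φ cos δ sin H₀ = 1.5607×-0.21814×0.04503 + 0.97592×0.99899×0.99995 = -0.015331 + 0.974886 = 0.959555.
Q̄ = (S₀/π) × [bracket] = (1176/π) × 0.959555 = 359.19 W/m².
Ratio Q̄_A / Q̄_B = 369.86 / 359.19 = 1.030.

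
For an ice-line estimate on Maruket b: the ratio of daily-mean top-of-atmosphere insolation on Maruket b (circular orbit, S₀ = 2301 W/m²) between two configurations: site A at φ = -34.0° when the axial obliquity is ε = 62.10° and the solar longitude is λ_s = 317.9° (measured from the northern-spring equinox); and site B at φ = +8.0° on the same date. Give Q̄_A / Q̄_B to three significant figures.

— Configuration A (φ=-34.0°):
Solar declination: sin δ = sin ε · sin λ_s = sin 62.10° × sin 317.9° = -0.59250, so δ = -36.335°.
cos H₀ = −tan(-34.0°) tan(-36.335°) = -0.4961, H₀ = 2.0899 rad.
Bracket: H₀ sin φ sin δ + cos φ cos δ sin H₀ = 2.0899×-0.55919×-0.59250 + 0.82904×0.80557×0.86826 = 0.692426 + 0.579867 = 1.272293.
Q̄ = (S₀/π) × [bracket] = (2301/π) × 1.272293 = 931.87 W/m².
— Configuration B (φ=+8.0°):
cos H₀ = −tan(+8.0°) tan(-36.335°) = 0.1034, H₀ = 1.4672 rad.
Bracket: H₀ sin φ sin δ + cos φ cos δ sin H₀ = 1.4672×0.13917×-0.59250 + 0.99027×0.80557×0.99464 = -0.120983 + 0.793456 = 0.672473.
Q̄ = (S₀/π) × [bracket] = (2301/π) × 0.672473 = 492.54 W/m².
Ratio Q̄_A / Q̄_B = 931.87 / 492.54 = 1.892.

Q̄_A / Q̄_B ≈ 1.89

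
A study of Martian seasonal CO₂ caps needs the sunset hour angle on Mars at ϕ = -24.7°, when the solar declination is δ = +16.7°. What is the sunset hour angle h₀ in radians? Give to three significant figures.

h₀ = 1.43 rad

cos h₀ = −tan ϕ · tan δ = −tan(-24.7°) × tan(+16.700°) = 0.1380, so h₀ = 1.4324 rad = 82.07°.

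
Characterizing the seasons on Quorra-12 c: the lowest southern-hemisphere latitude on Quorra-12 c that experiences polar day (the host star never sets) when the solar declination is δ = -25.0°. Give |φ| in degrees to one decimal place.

Polar day requires cos H₀ = −tan φ tan δ ≤ −1, i.e. tan φ tan δ ≥ 1.
The boundary is |tan φ| · |tan δ| = 1, so |φ| = 90° − |δ| = 90° − 25.0° = 65.0° in the southern hemisphere.

|φ| = 65.0°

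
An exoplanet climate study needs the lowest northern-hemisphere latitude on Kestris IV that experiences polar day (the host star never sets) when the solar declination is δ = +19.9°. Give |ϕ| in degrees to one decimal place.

|ϕ| = 70.1°

Polar day requires cos h₀ = −tan ϕ tan δ ≤ −1, i.e. tan ϕ tan δ ≥ 1.
The boundary is |tan ϕ| · |tan δ| = 1, so |ϕ| = 90° − |δ| = 90° − 19.9° = 70.1° in the northern hemisphere.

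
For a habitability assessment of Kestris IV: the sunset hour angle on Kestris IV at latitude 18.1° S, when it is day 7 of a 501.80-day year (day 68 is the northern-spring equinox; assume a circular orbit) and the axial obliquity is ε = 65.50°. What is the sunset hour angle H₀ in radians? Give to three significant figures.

H₀ = 1.84 rad

Solar longitude: λ_s = 360° × (7 − 68)/501.80 = -43.762°, i.e. -43.762° + 360° = 316.238°.
sin δ = sin 65.50° × sin 316.238° = -0.62939, so δ = -39.005°.
cos H₀ = −tan φ · tan δ = −tan(-18.1°) × tan(-39.005°) = -0.2647, so H₀ = 1.8387 rad = 105.35°.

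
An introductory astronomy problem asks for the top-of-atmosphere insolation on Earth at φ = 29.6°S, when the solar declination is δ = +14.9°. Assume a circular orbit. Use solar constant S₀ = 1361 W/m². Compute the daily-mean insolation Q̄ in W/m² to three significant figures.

Q̄ ≈ 282 W/m²

cos H₀ = −tan(-29.6°) tan(+14.900°) = 0.1512, H₀ = 1.4191 rad.
Bracket: H₀ sin φ sin δ + cos φ cos δ sin H₀ = 1.4191×-0.49394×0.25713 + 0.86949×0.96638×0.98851 = -0.180235 + 0.830603 = 0.650368.
Q̄ = (S₀/π) × [bracket] = (1361/π) × 0.650368 = 281.8 W/m².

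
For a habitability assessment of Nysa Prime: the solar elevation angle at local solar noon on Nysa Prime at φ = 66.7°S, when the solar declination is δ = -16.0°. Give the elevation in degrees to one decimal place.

39.3°

At local noon the hour angle is zero, so the zenith angle equals |φ − δ| = |-66.7° − (-16.000°)| = 50.700°.
Elevation = 90° − 50.700° = 39.3°.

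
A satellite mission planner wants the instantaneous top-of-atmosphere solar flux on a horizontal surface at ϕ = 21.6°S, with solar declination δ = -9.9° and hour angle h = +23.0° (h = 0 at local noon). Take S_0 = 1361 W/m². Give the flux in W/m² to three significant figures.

1.23e+03 W/m²

cos θ_z = sin ϕ sin δ + cos ϕ cos δ cos h = 0.063291 + 0.843119 = 0.906410.
Flux = S_0 · cos θ_z = 1361 × 0.906410 = 1234 W/m².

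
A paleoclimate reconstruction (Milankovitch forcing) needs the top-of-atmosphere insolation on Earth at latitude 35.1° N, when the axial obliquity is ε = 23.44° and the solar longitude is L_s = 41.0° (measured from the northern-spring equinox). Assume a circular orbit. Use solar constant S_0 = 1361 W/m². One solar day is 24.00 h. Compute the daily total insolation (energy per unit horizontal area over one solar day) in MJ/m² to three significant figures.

38.9 MJ/m²

Solar declination: sin δ = sin ε · sin L_s = sin 23.44° × sin 41.0° = 0.26097, so δ = +15.128°.
cos h₀ = −tan(+35.1°) tan(+15.128°) = -0.1900, h₀ = 1.7620 rad.
Bracket: h₀ sin ϕ sin δ + cos ϕ cos δ sin h₀ = 1.7620×0.57501×0.26097 + 0.81815×0.96535×0.98178 = 0.264406 + 0.775411 = 1.039817.
Q̄ = (S_0/π) × [bracket] = (1361/π) × 1.039817 = 450.47 W/m².
Daily total = Q̄ × 24.00 h × 3600 s/h = 450.47 × 24.00 × 3600 / 10⁶ = 38.92 MJ/m².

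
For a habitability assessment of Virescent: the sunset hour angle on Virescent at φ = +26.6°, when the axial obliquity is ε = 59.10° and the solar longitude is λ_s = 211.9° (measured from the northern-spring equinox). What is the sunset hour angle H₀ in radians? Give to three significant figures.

Solar declination: sin δ = sin ε · sin λ_s = sin 59.10° × sin 211.9° = -0.45343, so δ = -26.964°.
cos H₀ = −tan φ · tan δ = −tan(+26.6°) × tan(-26.964°) = 0.2548, so H₀ = 1.3132 rad = 75.24°.

H₀ = 1.31 rad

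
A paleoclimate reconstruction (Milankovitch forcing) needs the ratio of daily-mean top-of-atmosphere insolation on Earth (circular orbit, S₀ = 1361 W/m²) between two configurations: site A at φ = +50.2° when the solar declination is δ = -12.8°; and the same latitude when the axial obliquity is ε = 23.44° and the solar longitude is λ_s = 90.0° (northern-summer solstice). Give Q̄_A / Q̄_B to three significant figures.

Q̄_A / Q̄_B ≈ 0.331

— Configuration A (φ=+50.2°):
cos H₀ = −tan(+50.2°) tan(-12.800°) = 0.2727, H₀ = 1.2946 rad.
Bracket: H₀ sin φ sin δ + cos φ cos δ sin H₀ = 1.2946×0.76828×-0.22155 + 0.64011×0.97515×0.96210 = -0.220357 + 0.600546 = 0.380189.
Q̄ = (S₀/π) × [bracket] = (1361/π) × 0.380189 = 164.71 W/m².
— Configuration B (φ=+50.2°):
Solar declination: sin δ = sin ε · sin λ_s = sin 23.44° × sin 90.0° = 0.39779, so δ = +23.440°.
cos H₀ = −tan(+50.2°) tan(+23.440°) = -0.5204, H₀ = 2.1181 rad.
Bracket: H₀ sin φ sin δ + cos φ cos δ sin H₀ = 2.1181×0.76828×0.39779 + 0.64011×0.91748×0.85393 = 0.647321 + 0.501503 = 1.148824.
Q̄ = (S₀/π) × [bracket] = (1361/π) × 1.148824 = 497.69 W/m².
Ratio Q̄_A / Q̄_B = 164.71 / 497.69 = 0.3309.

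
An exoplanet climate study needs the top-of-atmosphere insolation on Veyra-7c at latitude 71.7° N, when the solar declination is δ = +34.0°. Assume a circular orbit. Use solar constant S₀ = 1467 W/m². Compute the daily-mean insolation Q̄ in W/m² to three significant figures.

cos H₀ = −tan(+71.7°) tan(+34.000°) = -2.0395 ≤ −1 ⇒ polar day, H₀ = π.
Bracket: H₀ sin φ sin δ + cos φ cos δ sin H₀ = 3.1416×0.94943×0.55919 + 0.31399×0.82904×0.00000 = 1.667912 + 0.000000 = 1.667912.
Q̄ = (S₀/π) × [bracket] = (1467/π) × 1.667912 = 778.8 W/m².

Q̄ ≈ 779 W/m²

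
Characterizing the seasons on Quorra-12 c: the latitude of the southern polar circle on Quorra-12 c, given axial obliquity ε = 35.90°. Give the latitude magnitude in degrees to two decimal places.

54.10°

The polar circle is the lowest latitude that experiences at least one full rotation of continuous darkness at the northern-summer solstice; it lies at |ϕ| = 90° − ε = 90° − 35.90° = 54.10°.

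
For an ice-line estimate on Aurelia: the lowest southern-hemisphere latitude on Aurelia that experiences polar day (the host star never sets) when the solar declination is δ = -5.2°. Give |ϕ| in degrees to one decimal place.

|ϕ| = 84.8°

Polar day requires cos h₀ = −tan ϕ tan δ ≤ −1, i.e. tan ϕ tan δ ≥ 1.
The boundary is |tan ϕ| · |tan δ| = 1, so |ϕ| = 90° − |δ| = 90° − 5.2° = 84.8° in the southern hemisphere.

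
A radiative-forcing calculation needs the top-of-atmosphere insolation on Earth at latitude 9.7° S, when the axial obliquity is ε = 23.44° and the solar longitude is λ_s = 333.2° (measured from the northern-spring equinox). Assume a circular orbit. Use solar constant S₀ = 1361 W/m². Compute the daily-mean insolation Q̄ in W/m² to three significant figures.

Solar declination: sin δ = sin ε · sin λ_s = sin 23.44° × sin 333.2° = -0.17935, so δ = -10.332°.
cos H₀ = −tan(-9.7°) tan(-10.332°) = -0.0312, H₀ = 1.6020 rad.
Bracket: H₀ sin φ sin δ + cos φ cos δ sin H₀ = 1.6020×-0.16849×-0.17935 + 0.98570×0.98378×0.99951 = 0.048410 + 0.969237 = 1.017647.
Q̄ = (S₀/π) × [bracket] = (1361/π) × 1.017647 = 440.9 W/m².

Q̄ ≈ 441 W/m²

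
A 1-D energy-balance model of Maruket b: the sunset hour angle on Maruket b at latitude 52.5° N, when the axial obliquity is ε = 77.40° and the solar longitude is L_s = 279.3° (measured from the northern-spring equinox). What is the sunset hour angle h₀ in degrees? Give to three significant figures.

Solar declination: sin δ = sin ε · sin L_s = sin 77.40° × sin 279.3° = -0.96309, so δ = -74.384°.
cos h₀ = −tan ϕ · tan δ = 4.6627 ≥ 1, so the host star never rises (polar night) and h₀ = 0.

h₀ = 0.00°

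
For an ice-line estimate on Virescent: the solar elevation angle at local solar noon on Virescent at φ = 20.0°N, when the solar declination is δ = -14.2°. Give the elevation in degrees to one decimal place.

55.8°

At local noon the hour angle is zero, so the zenith angle equals |φ − δ| = |+20.0° − (-14.200°)| = 34.200°.
Elevation = 90° − 34.200° = 55.8°.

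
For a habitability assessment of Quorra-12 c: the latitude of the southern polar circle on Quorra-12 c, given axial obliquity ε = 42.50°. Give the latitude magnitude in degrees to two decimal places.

The polar circle is the lowest latitude that experiences at least one full rotation of continuous darkness at the northern-summer solstice; it lies at |ϕ| = 90° − ε = 90° − 42.50° = 47.50°.

47.50°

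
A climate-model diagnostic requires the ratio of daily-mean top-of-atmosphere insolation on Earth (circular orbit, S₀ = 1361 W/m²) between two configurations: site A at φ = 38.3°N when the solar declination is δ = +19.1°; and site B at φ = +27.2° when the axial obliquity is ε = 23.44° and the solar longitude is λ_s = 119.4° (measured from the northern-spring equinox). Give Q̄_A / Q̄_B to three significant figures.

— Configuration A (φ=+38.3°):
cos H₀ = −tan(+38.3°) tan(+19.100°) = -0.2735, H₀ = 1.8478 rad.
Bracket: H₀ sin φ sin δ + cos φ cos δ sin H₀ = 1.8478×0.61978×0.32722 + 0.78478×0.94495×0.96188 = 0.374742 + 0.713309 = 1.088051.
Q̄ = (S₀/π) × [bracket] = (1361/π) × 1.088051 = 471.37 W/m².
— Configuration B (φ=+27.2°):
Solar declination: sin δ = sin ε · sin λ_s = sin 23.44° × sin 119.4° = 0.34656, so δ = +20.277°.
cos H₀ = −tan(+27.2°) tan(+20.277°) = -0.1899, H₀ = 1.7618 rad.
Bracket: H₀ sin φ sin δ + cos φ cos δ sin H₀ = 1.7618×0.45710×0.34656 + 0.88942×0.93803×0.98181 = 0.279091 + 0.819127 = 1.098218.
Q̄ = (S₀/π) × [bracket] = (1361/π) × 1.098218 = 475.77 W/m².
Ratio Q̄_A / Q̄_B = 471.37 / 475.77 = 0.9908.

Q̄_A / Q̄_B ≈ 0.991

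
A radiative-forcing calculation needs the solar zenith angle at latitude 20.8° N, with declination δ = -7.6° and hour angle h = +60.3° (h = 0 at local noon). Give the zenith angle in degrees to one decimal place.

θ_z = 65.7°

cos θ_z = sin ϕ sin δ + cos ϕ cos δ cos h = -0.046965 + 0.459099 = 0.412134.
θ_z = arccos(0.412134) = 65.7°.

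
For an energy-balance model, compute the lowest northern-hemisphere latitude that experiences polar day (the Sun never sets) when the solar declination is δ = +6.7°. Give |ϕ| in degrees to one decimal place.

|ϕ| = 83.3°

Polar day requires cos h₀ = −tan ϕ tan δ ≤ −1, i.e. tan ϕ tan δ ≥ 1.
The boundary is |tan ϕ| · |tan δ| = 1, so |ϕ| = 90° − |δ| = 90° − 6.7° = 83.3° in the northern hemisphere.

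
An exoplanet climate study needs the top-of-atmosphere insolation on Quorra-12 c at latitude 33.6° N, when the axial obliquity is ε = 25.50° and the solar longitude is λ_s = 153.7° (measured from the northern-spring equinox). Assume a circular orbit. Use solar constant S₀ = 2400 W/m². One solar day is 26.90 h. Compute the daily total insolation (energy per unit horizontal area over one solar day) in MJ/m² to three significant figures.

Solar declination: sin δ = sin ε · sin λ_s = sin 25.50° × sin 153.7° = 0.19075, so δ = +10.996°.
cos H₀ = −tan(+33.6°) tan(+10.996°) = -0.1291, H₀ = 1.7003 rad.
Bracket: H₀ sin φ sin δ + cos φ cos δ sin H₀ = 1.7003×0.55339×0.19075 + 0.83292×0.98164×0.99163 = 0.179482 + 0.810784 = 0.990266.
Q̄ = (S₀/π) × [bracket] = (2400/π) × 0.990266 = 756.51 W/m².
Daily total = Q̄ × 26.90 h × 3600 s/h = 756.51 × 26.90 × 3600 / 10⁶ = 73.26 MJ/m².

73.3 MJ/m²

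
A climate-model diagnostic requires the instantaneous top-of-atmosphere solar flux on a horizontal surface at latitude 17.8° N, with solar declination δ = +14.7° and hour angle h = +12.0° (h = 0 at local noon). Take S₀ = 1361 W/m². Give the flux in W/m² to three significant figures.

1.33e+03 W/m²

cos θ_z = sin φ sin δ + cos φ cos δ cos h = 0.077573 + 0.900839 = 0.978412.
Flux = S₀ · cos θ_z = 1361 × 0.978412 = 1332 W/m².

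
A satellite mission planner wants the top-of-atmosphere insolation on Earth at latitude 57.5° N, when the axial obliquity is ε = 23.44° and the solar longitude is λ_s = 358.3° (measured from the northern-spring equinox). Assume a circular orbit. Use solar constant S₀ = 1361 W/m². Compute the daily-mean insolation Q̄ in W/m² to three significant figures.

Q̄ ≈ 226 W/m²

Solar declination: sin δ = sin ε · sin λ_s = sin 23.44° × sin 358.3° = -0.01180, so δ = -0.676°.
cos H₀ = −tan(+57.5°) tan(-0.676°) = 0.0185, H₀ = 1.5523 rad.
Bracket: H₀ sin φ sin δ + cos φ cos δ sin H₀ = 1.5523×0.84339×-0.01180 + 0.53730×0.99993×0.99983 = -0.015448 + 0.537171 = 0.521723.
Q̄ = (S₀/π) × [bracket] = (1361/π) × 0.521723 = 226.0 W/m².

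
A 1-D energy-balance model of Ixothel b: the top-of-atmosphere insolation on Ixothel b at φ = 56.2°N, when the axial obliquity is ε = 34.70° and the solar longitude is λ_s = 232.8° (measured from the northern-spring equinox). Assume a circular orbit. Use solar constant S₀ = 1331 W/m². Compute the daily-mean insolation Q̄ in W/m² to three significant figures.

Solar declination: sin δ = sin ε · sin λ_s = sin 34.70° × sin 232.8° = -0.45345, so δ = -26.965°.
cos H₀ = −tan(+56.2°) tan(-26.965°) = 0.7600, H₀ = 0.7075 rad.
Bracket: H₀ sin φ sin δ + cos φ cos δ sin H₀ = 0.7075×0.83098×-0.45345 + 0.55630×0.89128×0.64995 = -0.266592 + 0.322258 = 0.055666.
Q̄ = (S₀/π) × [bracket] = (1331/π) × 0.055666 = 23.58 W/m².

Q̄ ≈ 23.6 W/m²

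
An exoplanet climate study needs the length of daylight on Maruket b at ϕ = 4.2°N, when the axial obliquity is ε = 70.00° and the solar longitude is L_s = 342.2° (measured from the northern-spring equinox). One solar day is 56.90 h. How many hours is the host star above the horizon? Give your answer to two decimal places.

28.05 h

Solar declination: sin δ = sin ε · sin L_s = sin 70.00° × sin 342.2° = -0.28726, so δ = -16.694°.
cos h₀ = −tan ϕ · tan δ = −tan(+4.2°) × tan(-16.694°) = 0.0220, so h₀ = 1.5488 rad = 88.74°.
Daylight = 2h₀/(2π) × 56.90 h = (1.5488/π) × 56.90 = 28.05 h.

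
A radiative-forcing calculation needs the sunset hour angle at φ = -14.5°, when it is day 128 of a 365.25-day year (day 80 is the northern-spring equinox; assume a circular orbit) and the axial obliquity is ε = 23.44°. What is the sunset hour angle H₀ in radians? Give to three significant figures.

H₀ = 1.49 rad

Solar longitude: λ_s = 360° × (128 − 80)/365.25 = 47.310°.
sin δ = sin 23.44° × sin 47.310° = 0.29239, so δ = +17.001°.
cos H₀ = −tan φ · tan δ = −tan(-14.5°) × tan(+17.001°) = 0.0791, so H₀ = 1.4916 rad = 85.46°.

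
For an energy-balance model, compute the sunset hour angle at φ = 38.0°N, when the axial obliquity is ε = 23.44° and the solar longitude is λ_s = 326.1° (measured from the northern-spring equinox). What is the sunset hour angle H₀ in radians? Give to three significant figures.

H₀ = 1.39 rad

Solar declination: sin δ = sin ε · sin λ_s = sin 23.44° × sin 326.1° = -0.22186, so δ = -12.819°.
cos H₀ = −tan φ · tan δ = −tan(+38.0°) × tan(-12.819°) = 0.1778, so H₀ = 1.3921 rad = 79.76°.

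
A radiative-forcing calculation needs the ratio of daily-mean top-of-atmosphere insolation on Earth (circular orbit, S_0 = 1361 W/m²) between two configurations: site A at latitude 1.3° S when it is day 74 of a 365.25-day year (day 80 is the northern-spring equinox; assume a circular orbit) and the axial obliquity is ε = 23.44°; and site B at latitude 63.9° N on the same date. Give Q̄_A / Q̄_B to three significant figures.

— Configuration A (ϕ=-1.3°):
Solar longitude: L_s = 360° × (74 − 80)/365.25 = -5.914°, i.e. -5.914° + 360° = 354.086°.
sin δ = sin 23.44° × sin 354.086° = -0.04098, so δ = -2.349°.
cos h₀ = −tan(-1.3°) tan(-2.349°) = -0.0009, h₀ = 1.5717 rad.
Bracket: h₀ sin ϕ sin δ + cos ϕ cos δ sin h₀ = 1.5717×-0.02269×-0.04098 + 0.99974×0.99916×1.00000 = 0.001461 + 0.998900 = 1.000361.
Q̄ = (S_0/π) × [bracket] = (1361/π) × 1.000361 = 433.38 W/m².
— Configuration B (ϕ=+63.9°):
cos h₀ = −tan(+63.9°) tan(-2.349°) = 0.0837, h₀ = 1.4870 rad.
Bracket: h₀ sin ϕ sin δ + cos ϕ cos δ sin h₀ = 1.4870×0.89803×-0.04098 + 0.43994×0.99916×0.99649 = -0.054723 + 0.438028 = 0.383305.
Q̄ = (S_0/π) × [bracket] = (1361/π) × 0.383305 = 166.06 W/m².
Ratio Q̄_A / Q̄_B = 433.38 / 166.06 = 2.610.

Q̄_A / Q̄_B ≈ 2.61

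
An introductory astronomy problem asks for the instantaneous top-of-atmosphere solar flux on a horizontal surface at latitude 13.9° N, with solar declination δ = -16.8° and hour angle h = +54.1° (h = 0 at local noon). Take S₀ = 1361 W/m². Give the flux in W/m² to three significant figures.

cos θ_z = sin φ sin δ + cos φ cos δ cos h = -0.069434 + 0.544908 = 0.475474.
Flux = S₀ · cos θ_z = 1361 × 0.475474 = 647.1 W/m².

647 W/m²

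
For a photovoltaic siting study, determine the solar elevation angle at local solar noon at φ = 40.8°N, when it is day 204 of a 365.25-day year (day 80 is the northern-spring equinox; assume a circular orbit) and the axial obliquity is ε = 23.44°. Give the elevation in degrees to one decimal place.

68.9°

Solar longitude: λ_s = 360° × (204 − 80)/365.25 = 122.218°.
sin δ = sin 23.44° × sin 122.218° = 0.33654, so δ = +19.666°.
At local noon the hour angle is zero, so the zenith angle equals |φ − δ| = |+40.8° − (+19.666°)| = 21.134°.
Elevation = 90° − 21.134° = 68.9°.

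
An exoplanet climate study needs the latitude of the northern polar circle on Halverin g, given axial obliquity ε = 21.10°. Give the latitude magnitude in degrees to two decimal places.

68.90°

The polar circle is the lowest latitude that experiences at least one full rotation of continuous daylight at the northern-summer solstice; it lies at |ϕ| = 90° − ε = 90° − 21.10° = 68.90°.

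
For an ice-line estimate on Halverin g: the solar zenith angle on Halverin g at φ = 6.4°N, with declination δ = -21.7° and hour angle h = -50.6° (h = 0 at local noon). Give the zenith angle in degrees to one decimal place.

cos θ_z = sin φ sin δ + cos φ cos δ cos h = -0.041215 + 0.586073 = 0.544858.
θ_z = arccos(0.544858) = 57.0°.

θ_z = 57.0°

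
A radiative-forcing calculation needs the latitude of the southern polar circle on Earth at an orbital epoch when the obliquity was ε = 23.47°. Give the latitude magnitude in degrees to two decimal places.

66.53°

The polar circle is the lowest latitude that experiences at least one full rotation of continuous darkness at the northern-summer solstice; it lies at |φ| = 90° − ε = 90° − 23.47° = 66.53°.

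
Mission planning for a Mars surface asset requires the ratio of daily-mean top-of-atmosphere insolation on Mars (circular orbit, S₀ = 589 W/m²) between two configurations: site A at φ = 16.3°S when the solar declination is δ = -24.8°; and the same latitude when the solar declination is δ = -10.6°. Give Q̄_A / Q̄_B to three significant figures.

Q̄_A / Q̄_B ≈ 1.04

— Configuration A (φ=-16.3°):
cos H₀ = −tan(-16.3°) tan(-24.800°) = -0.1351, H₀ = 1.7063 rad.
Bracket: H₀ sin φ sin δ + cos φ cos δ sin H₀ = 1.7063×-0.28067×-0.41945 + 0.95981×0.90778×0.99083 = 0.200878 + 0.863307 = 1.064185.
Q̄ = (S₀/π) × [bracket] = (589/π) × 1.064185 = 199.52 W/m².
— Configuration B (φ=-16.3°):
cos H₀ = −tan(-16.3°) tan(-10.600°) = -0.0547, H₀ = 1.6255 rad.
Bracket: H₀ sin φ sin δ + cos φ cos δ sin H₀ = 1.6255×-0.28067×-0.18395 + 0.95981×0.98294×0.99850 = 0.083923 + 0.942020 = 1.025943.
Q̄ = (S₀/π) × [bracket] = (589/π) × 1.025943 = 192.35 W/m².
Ratio Q̄_A / Q̄_B = 199.52 / 192.35 = 1.037.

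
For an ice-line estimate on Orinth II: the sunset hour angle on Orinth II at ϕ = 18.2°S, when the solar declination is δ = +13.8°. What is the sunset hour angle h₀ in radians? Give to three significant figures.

cos h₀ = −tan ϕ · tan δ = −tan(-18.2°) × tan(+13.800°) = 0.0808, so h₀ = 1.4900 rad = 85.37°.

h₀ = 1.49 rad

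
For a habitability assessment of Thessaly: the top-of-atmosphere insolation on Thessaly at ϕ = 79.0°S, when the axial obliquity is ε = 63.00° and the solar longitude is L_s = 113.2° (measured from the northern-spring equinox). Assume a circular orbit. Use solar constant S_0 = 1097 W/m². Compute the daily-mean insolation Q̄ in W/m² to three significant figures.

Solar declination: sin δ = sin ε · sin L_s = sin 63.00° × sin 113.2° = 0.81896, so δ = +54.980°.
cos h₀ = −tan(-79.0°) tan(+54.980°) = 7.3418 ≥ 1 ⇒ polar night, h₀ = 0 and Q̄ = 0.

Q̄ ≈ 0.00 W/m²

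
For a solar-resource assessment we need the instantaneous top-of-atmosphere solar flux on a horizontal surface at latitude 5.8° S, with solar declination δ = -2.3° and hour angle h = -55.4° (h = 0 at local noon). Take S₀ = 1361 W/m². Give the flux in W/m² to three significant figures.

774 W/m²

cos θ_z = sin φ sin δ + cos φ cos δ cos h = 0.004056 + 0.564482 = 0.568538.
Flux = S₀ · cos θ_z = 1361 × 0.568538 = 773.8 W/m².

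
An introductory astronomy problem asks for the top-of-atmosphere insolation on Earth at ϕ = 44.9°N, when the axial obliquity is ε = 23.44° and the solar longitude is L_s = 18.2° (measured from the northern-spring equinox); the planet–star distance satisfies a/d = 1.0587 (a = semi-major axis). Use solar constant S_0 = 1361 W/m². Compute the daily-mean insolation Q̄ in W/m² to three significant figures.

Solar declination: sin δ = sin ε · sin L_s = sin 23.44° × sin 18.2° = 0.12424, so δ = +7.137°.
cos h₀ = −tan(+44.9°) tan(+7.137°) = -0.1248, h₀ = 1.6959 rad.
Bracket: h₀ sin ϕ sin δ + cos ϕ cos δ sin h₀ = 1.6959×0.70587×0.12424 + 0.70834×0.99225×0.99218 = 0.148726 + 0.697354 = 0.846080.
Inverse-square distance factor (a/d)² = 1.0587² = 1.120846.
Q̄ = (S_0/π) × 1.120846 × [bracket] = (1361/π) × 1.120846 × 0.846080 = 410.8 W/m².

Q̄ ≈ 411 W/m²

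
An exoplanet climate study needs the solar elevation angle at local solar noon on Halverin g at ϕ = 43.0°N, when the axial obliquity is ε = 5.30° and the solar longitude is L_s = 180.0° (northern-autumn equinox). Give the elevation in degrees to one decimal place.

47.0°

Solar declination: sin δ = sin ε · sin L_s = sin 5.30° × sin 180.0° = 0.00000, so δ = +0.000°.
At local noon the hour angle is zero, so the zenith angle equals |ϕ − δ| = |+43.0° − (+0.000°)| = 43.000°.
Elevation = 90° − 43.000° = 47.0°.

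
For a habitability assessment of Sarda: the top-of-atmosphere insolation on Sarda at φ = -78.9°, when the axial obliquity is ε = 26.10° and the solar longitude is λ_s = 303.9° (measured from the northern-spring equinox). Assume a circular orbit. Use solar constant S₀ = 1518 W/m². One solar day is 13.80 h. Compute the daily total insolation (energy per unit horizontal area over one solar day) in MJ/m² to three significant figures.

27.0 MJ/m²

Solar declination: sin δ = sin ε · sin λ_s = sin 26.10° × sin 303.9° = -0.36515, so δ = -21.417°.
cos H₀ = −tan(-78.9°) tan(-21.417°) = -1.9993 ≤ −1 ⇒ polar day, H₀ = π.
Bracket: H₀ sin φ sin δ + cos φ cos δ sin H₀ = 3.1416×-0.98129×-0.36515 + 0.19252×0.93095×0.00000 = 1.125692 + 0.000000 = 1.125692.
Q̄ = (S₀/π) × [bracket] = (1518/π) × 1.125692 = 543.93 W/m².
Daily total = Q̄ × 13.80 h × 3600 s/h = 543.93 × 13.80 × 3600 / 10⁶ = 27.02 MJ/m².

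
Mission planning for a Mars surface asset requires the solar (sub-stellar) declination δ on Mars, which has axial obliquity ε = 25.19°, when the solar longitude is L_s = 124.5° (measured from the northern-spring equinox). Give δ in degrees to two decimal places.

sin δ = sin ε · sin L_s = sin 25.19° × sin 124.5° = 0.350766.
δ = arcsin(0.350766) = +20.53°.

δ = +20.53°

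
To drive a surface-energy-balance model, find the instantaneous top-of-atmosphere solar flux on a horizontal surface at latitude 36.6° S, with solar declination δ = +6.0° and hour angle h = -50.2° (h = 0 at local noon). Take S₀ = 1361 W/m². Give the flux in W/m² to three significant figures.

611 W/m²

cos θ_z = sin φ sin δ + cos φ cos δ cos h = -0.062322 + 0.511076 = 0.448754.
Flux = S₀ · cos θ_z = 1361 × 0.448754 = 610.8 W/m².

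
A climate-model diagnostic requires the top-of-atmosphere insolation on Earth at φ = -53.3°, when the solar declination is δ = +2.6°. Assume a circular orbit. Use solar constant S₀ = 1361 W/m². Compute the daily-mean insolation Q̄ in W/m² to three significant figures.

cos H₀ = −tan(-53.3°) tan(+2.600°) = 0.0609, H₀ = 1.5098 rad.
Bracket: H₀ sin φ sin δ + cos φ cos δ sin H₀ = 1.5098×-0.80178×0.04536 + 0.59763×0.99897×0.99814 = -0.054910 + 0.595904 = 0.540994.
Q̄ = (S₀/π) × [bracket] = (1361/π) × 0.540994 = 234.4 W/m².

Q̄ ≈ 234 W/m²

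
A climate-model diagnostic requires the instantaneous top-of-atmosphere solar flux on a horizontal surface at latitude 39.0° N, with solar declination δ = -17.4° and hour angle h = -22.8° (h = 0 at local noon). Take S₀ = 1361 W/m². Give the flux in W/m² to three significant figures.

cos θ_z = sin φ sin δ + cos φ cos δ cos h = -0.188192 + 0.683639 = 0.495447.
Flux = S₀ · cos θ_z = 1361 × 0.495447 = 674.3 W/m².

674 W/m²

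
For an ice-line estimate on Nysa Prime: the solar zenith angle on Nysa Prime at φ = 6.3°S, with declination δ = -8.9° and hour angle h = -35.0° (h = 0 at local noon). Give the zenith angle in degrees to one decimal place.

cos θ_z = sin φ sin δ + cos φ cos δ cos h = 0.016977 + 0.804402 = 0.821379.
θ_z = arccos(0.821379) = 34.8°.

θ_z = 34.8°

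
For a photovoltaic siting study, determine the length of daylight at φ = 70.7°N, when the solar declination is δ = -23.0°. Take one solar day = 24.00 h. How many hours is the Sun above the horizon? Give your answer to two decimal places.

0.00 h

cos H₀ = −tan φ · tan δ = 1.2121 ≥ 1, so the Sun never rises (polar night) and H₀ = 0.
Daylight = 2H₀/(2π) × 24.00 h = (0.0000/π) × 24.00 = 0.00 h.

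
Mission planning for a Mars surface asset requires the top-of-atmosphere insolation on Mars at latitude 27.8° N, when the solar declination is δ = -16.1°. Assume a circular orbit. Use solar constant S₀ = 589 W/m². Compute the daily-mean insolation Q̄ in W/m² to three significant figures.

cos H₀ = −tan(+27.8°) tan(-16.100°) = 0.1522, H₀ = 1.4180 rad.
Bracket: H₀ sin φ sin δ + cos φ cos δ sin H₀ = 1.4180×0.46639×-0.27731 + 0.88458×0.96078×0.98835 = -0.183396 + 0.839986 = 0.656590.
Q̄ = (S₀/π) × [bracket] = (589/π) × 0.656590 = 123.1 W/m².

Q̄ ≈ 123 W/m²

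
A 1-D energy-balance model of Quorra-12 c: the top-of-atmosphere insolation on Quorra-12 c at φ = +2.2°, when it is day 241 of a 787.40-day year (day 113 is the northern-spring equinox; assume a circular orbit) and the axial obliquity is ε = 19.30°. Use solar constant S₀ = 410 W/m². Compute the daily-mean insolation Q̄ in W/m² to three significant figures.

Solar longitude: λ_s = 360° × (241 − 113)/787.40 = 58.522°.
sin δ = sin 19.30° × sin 58.522° = 0.28188, so δ = +16.372°.
cos H₀ = −tan(+2.2°) tan(+16.372°) = -0.0113, H₀ = 1.5821 rad.
Bracket: H₀ sin φ sin δ + cos φ cos δ sin H₀ = 1.5821×0.03839×0.28188 + 0.99926×0.95945×0.99994 = 0.017120 + 0.958682 = 0.975802.
Q̄ = (S₀/π) × [bracket] = (410/π) × 0.975802 = 127.3 W/m².

Q̄ ≈ 127 W/m²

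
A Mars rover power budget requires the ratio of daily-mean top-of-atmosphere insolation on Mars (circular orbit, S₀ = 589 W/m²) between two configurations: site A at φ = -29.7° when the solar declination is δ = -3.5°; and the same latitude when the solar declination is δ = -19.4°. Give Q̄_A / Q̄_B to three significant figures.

Q̄_A / Q̄_B ≈ 0.836

— Configuration A (φ=-29.7°):
cos H₀ = −tan(-29.7°) tan(-3.500°) = -0.0349, H₀ = 1.6057 rad.
Bracket: H₀ sin φ sin δ + cos φ cos δ sin H₀ = 1.6057×-0.49546×-0.06105 + 0.86863×0.99813×0.99939 = 0.048569 + 0.866477 = 0.915046.
Q̄ = (S₀/π) × [bracket] = (589/π) × 0.915046 = 171.56 W/m².
— Configuration B (φ=-29.7°):
cos H₀ = −tan(-29.7°) tan(-19.400°) = -0.2009, H₀ = 1.7730 rad.
Bracket: H₀ sin φ sin δ + cos φ cos δ sin H₀ = 1.7730×-0.49546×-0.33216 + 0.86863×0.94322×0.97962 = 0.291786 + 0.802612 = 1.094398.
Q̄ = (S₀/π) × [bracket] = (589/π) × 1.094398 = 205.18 W/m².
Ratio Q̄_A / Q̄_B = 171.56 / 205.18 = 0.8361.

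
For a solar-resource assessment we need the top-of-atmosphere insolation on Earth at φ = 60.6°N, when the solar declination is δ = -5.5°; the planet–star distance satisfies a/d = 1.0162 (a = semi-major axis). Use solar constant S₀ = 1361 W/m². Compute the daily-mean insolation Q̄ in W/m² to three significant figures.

cos H₀ = −tan(+60.6°) tan(-5.500°) = 0.1709, H₀ = 1.3991 rad.
Bracket: H₀ sin φ sin δ + cos φ cos δ sin H₀ = 1.3991×0.87121×-0.09585 + 0.49090×0.99540×0.98529 = -0.116833 + 0.481454 = 0.364621.
Inverse-square distance factor (a/d)² = 1.0162² = 1.032662.
Q̄ = (S₀/π) × 1.032662 × [bracket] = (1361/π) × 1.032662 × 0.364621 = 163.1 W/m².

Q̄ ≈ 163 W/m²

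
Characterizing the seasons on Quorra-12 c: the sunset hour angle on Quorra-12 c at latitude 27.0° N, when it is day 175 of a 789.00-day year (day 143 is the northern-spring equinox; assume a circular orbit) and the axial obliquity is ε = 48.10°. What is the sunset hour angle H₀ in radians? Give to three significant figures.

H₀ = 1.67 rad

Solar longitude: λ_s = 360° × (175 − 143)/789.00 = 14.601°.
sin δ = sin 48.10° × sin 14.601° = 0.18763, so δ = +10.814°.
cos H₀ = −tan φ · tan δ = −tan(+27.0°) × tan(+10.814°) = -0.0973, so H₀ = 1.6683 rad = 95.59°.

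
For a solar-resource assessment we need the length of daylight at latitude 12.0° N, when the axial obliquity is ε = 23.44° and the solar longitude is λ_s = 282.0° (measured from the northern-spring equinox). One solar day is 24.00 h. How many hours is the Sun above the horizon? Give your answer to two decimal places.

11.31 h

Solar declination: sin δ = sin ε · sin λ_s = sin 23.44° × sin 282.0° = -0.38910, so δ = -22.898°.
cos H₀ = −tan φ · tan δ = −tan(+12.0°) × tan(-22.898°) = 0.0898, so H₀ = 1.4809 rad = 84.85°.
Daylight = 2H₀/(2π) × 24.00 h = (1.4809/π) × 24.00 = 11.31 h.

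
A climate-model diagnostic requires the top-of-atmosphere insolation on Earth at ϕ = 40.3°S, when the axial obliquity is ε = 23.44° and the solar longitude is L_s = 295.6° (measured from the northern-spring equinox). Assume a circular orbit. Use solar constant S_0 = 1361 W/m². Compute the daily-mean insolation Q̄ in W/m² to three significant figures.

Q̄ ≈ 483 W/m²

Solar declination: sin δ = sin ε · sin L_s = sin 23.44° × sin 295.6° = -0.35874, so δ = -21.023°.
cos h₀ = −tan(-40.3°) tan(-21.023°) = -0.3259, h₀ = 1.9028 rad.
Bracket: h₀ sin ϕ sin δ + cos ϕ cos δ sin h₀ = 1.9028×-0.64679×-0.35874 + 0.76267×0.93344×0.94540 = 0.441506 + 0.673037 = 1.114543.
Q̄ = (S_0/π) × [bracket] = (1361/π) × 1.114543 = 482.8 W/m².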